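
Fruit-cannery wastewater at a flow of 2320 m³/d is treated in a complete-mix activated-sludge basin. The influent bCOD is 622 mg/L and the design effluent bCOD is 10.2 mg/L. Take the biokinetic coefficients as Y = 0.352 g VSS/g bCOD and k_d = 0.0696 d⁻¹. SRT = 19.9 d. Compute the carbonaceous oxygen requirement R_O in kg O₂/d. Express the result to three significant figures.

R_O ≈ 1120 kg O₂/d

The observed yield is Y_obs = Y/(1 + k_d·θ_c) = 0.352 / (1 + 0.0696 × 19.9) = 0.352 / 2.385 = 0.1476 g VSS per g bCOD removed.
Substrate removed = Q·(S₀ − S) = 2320 m³/d × (622 − 10.2) g/m³ = 1.42×10^6 g/d = 1419 kg/d.
Biomass synthesised: P_X = Y_obs × 1419 = 209.5 kg VSS/d.
Carbonaceous O₂ demand = substrate oxidised − cell-mass equivalent = 1419 − 1.42 × 209.5 = 1122 kg O₂/d.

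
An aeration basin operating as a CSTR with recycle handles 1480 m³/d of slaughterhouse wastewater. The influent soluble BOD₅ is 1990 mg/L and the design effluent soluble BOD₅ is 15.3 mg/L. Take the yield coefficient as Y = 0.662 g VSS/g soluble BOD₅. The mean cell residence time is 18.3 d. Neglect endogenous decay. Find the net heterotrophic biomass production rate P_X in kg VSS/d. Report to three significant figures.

No decay correction is needed, so Y_obs = Y = 0.662.
Mass of soluble BOD₅ removed per day: Q(S₀ − S) = 1480 × 1975 g/m³ = 2923 kg/d.
Net biomass production P_X = Y_obs × Q·(S₀ − S) = 0.6620 × 2923 = 1935 kg VSS/d.

P_X ≈ 1930 kg VSS/d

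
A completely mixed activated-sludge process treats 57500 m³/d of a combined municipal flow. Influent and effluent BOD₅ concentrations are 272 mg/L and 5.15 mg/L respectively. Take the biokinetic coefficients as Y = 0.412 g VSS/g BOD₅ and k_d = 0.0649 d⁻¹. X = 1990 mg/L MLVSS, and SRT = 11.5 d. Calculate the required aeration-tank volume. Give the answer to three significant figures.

V ≈ 20900 m³

Rearranging the biomass balance for a CMAS with decay, V = Y·Q·ΔS·θ_c / [X·(1+k_d θ_c)] = 0.412 × 57500 × (272 − 5.15) × 11.5 / [1990 × (1 + 0.0649 × 11.5)] = 7.27×10^7 / 3475 = 20919 m³.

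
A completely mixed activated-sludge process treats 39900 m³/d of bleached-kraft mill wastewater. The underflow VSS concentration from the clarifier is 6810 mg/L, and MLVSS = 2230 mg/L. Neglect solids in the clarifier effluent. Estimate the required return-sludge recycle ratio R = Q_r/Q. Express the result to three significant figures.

R ≈ 0.487

Solids balance on the clarifier gives (1+R)X = R·X_r, so R = X/(X_r − X) = 2230 / (6810 − 2230) = 0.4869.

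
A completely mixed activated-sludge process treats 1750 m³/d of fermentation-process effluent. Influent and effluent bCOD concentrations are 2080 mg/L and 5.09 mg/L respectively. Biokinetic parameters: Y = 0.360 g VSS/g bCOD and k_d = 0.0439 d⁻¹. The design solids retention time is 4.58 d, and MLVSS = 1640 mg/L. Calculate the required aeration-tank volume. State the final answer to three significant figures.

V ≈ 3040 m³

From the SRT design equation V = Y Q (S₀−S) θ_c / [X (1 + k_d θ_c)] = 0.360 × 1750 × (2080 − 5.09) × 4.58 / [1640 × (1 + 0.0439 × 4.58)] = 5.99×10^6 / 1970 = 3039 m³.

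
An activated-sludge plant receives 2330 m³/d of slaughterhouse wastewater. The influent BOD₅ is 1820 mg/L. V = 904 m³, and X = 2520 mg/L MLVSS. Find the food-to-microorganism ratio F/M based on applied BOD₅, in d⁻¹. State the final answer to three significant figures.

F/M = Q·S₀ / (V·X) = 2330 × 1820 / (904.0 × 2520) = 1.861 g BOD₅·(g VSS·d)⁻¹.

F/M ≈ 1.86 d⁻¹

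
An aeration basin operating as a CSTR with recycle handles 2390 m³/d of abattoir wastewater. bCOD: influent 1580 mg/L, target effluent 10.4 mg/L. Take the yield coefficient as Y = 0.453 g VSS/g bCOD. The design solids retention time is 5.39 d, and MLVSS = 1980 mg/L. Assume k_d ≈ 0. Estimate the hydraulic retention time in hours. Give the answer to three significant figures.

τ ≈ 46.5 h

V·X = Y·Q·ΔS·θ_c gives V = 0.453 × 2390 × (1580 − 10.4) × 5.39 / 1980 = 4626 m³.
HRT = V/Q = 4626 m³ / 2390 m³·d⁻¹ = 1.936 d × 24 = 46.45 h.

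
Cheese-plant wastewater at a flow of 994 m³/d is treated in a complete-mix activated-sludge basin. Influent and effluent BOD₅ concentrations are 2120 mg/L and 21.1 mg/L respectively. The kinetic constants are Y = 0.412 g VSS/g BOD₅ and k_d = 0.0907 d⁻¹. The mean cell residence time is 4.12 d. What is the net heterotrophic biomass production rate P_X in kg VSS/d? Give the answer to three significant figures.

P_X ≈ 626 kg VSS/d

Y_obs = Y / (1 + k_d θ_c) = 0.412 / (1 + 0.0907 × 4.12) = 0.412 / 1.374 = 0.2999.
Mass of BOD₅ removed per day: Q(S₀ − S) = 994 × 2099 g/m³ = 2086 kg/d.
P_X = Y_obs · Q(S₀ − S) = 0.2999 × 2086 = 625.7 kg VSS/d.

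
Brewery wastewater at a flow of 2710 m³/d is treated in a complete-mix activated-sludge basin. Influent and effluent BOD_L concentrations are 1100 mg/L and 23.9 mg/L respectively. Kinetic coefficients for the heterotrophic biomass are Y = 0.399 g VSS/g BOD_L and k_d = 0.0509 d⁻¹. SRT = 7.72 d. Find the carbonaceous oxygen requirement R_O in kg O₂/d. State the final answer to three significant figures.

R_O ≈ 1730 kg O₂/d

Observed yield with endogenous decay: Y_obs = Y / (1 + k_d·θ_c) = 0.399 / (1 + 0.0509 × 7.72) = 0.399 / 1.393 = 0.2864 g VSS/g BOD_L.
Mass of BOD_L removed per day: Q(S₀ − S) = 2710 × 1076 g/m³ = 2916 kg/d.
Biomass synthesised: P_X = Y_obs × 2916 = 835.3 kg VSS/d.
Carbonaceous O₂ demand = substrate oxidised − cell-mass equivalent = 2916 − 1.42 × 835.3 = 1730 kg O₂/d.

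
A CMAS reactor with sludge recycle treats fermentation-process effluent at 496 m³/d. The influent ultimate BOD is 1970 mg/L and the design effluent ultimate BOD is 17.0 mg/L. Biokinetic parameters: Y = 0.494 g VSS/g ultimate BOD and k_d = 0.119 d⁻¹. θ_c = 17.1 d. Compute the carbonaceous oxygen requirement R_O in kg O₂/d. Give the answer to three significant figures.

R_O ≈ 745 kg O₂/d

Correct the yield for decay: Y_obs = Y/(1 + k_d θ_c) = 0.494 / (1 + 0.119 × 17.1) = 0.494 / 3.035 = 0.1628.
Substrate removed = Q·(S₀ − S) = 496 m³/d × (1970 − 17.0) g/m³ = 9.69×10^5 g/d = 968.7 kg/d.
Net sludge production P_X = 0.1628 × 968.7 = 157.7 kg VSS/d.
R_O = Q·ΔS − 1.42 P_X = 968.7 − 223.9 = 744.8 kg O₂/d.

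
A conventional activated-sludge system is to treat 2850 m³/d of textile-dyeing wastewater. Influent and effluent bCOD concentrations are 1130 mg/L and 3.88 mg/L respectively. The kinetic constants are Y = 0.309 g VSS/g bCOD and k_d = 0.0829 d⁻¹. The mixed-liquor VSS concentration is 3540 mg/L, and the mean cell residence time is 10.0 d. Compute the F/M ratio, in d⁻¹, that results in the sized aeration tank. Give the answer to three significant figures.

F/M ≈ 0.594 d⁻¹

Rearranging the biomass balance for a CMAS with decay, V = Y·Q·ΔS·θ_c / [X·(1+k_d θ_c)] = 0.309 × 2850 × (1130 − 3.88) × 10.0 / [3540 × (1 + 0.0829 × 10.0)] = 9.92×10^6 / 6475 = 1532 m³.
F/M = applied load / biomass = Q·S₀/(V·X) = 2850 × 1130 / (1532 × 3540) = 0.5939 d⁻¹.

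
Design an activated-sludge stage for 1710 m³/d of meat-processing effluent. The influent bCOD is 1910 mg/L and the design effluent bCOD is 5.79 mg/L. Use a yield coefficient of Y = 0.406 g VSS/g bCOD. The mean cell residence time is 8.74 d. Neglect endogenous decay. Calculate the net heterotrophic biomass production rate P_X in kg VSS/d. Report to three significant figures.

P_X ≈ 1320 kg VSS/d

No decay correction is needed, so Y_obs = Y = 0.406.
ΔS = 1910 − 5.79 = 1904 mg/L, so the substrate removal rate is 1710 × 1904/1000 = 3256 kg bCOD/d.
Net biomass production P_X = Y_obs × Q·(S₀ − S) = 0.4060 × 3256 = 1322 kg VSS/d.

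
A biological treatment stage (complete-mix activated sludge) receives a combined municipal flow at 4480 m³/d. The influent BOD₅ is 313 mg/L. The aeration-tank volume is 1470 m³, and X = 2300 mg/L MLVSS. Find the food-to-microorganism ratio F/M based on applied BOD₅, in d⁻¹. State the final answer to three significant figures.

F/M = Q·S₀ / (V·X) = 4480 × 313 / (1470 × 2300) = 0.4147 g BOD₅·(g VSS·d)⁻¹.

F/M ≈ 0.415 d⁻¹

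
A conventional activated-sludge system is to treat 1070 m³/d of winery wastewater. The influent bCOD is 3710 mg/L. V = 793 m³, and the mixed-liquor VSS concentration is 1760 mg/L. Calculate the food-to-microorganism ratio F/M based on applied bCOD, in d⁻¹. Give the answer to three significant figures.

F/M = Q·S₀ / (V·X) = 1070 × 3710 / (793.0 × 1760) = 2.844 g bCOD·(g VSS·d)⁻¹.

F/M ≈ 2.84 d⁻¹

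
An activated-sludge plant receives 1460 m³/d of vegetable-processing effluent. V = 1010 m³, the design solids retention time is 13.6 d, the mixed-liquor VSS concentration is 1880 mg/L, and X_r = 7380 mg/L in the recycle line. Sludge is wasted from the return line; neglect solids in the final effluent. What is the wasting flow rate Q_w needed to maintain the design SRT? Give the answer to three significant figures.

Q_w ≈ 18.9 m³/d

θ_c = V·X/(Q_w·X_r) when wasting from the recycle, so Q_w = V·X/(θ_c·X_r) = 1010 × 1880 / (13.6 × 7380) = 18.92 m³/d.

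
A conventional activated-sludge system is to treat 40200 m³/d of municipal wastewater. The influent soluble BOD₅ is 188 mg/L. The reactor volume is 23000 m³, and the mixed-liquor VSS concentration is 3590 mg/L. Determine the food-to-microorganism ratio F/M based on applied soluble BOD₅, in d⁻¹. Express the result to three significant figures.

F/M = Q·S₀ / (V·X) = 40200 × 188 / (23000 × 3590) = 0.09153 g soluble BOD₅·(g VSS·d)⁻¹.

F/M ≈ 0.0915 d⁻¹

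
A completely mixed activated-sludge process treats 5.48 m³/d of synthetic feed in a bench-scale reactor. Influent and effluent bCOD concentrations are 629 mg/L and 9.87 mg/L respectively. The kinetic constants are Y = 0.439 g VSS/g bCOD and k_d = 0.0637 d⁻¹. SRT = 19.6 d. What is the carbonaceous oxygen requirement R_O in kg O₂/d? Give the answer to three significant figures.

R_O ≈ 2.45 kg O₂/d

Correct the yield for decay: Y_obs = Y/(1 + k_d θ_c) = 0.439 / (1 + 0.0637 × 19.6) = 0.439 / 2.249 = 0.1952.
Mass of bCOD removed per day: Q(S₀ − S) = 5.48 × 619.1 g/m³ = 3.393 kg/d.
Net sludge production P_X = 0.1952 × 3.393 = 0.6624 kg VSS/d.
Carbonaceous O₂ demand = substrate oxidised − cell-mass equivalent = 3.393 − 1.42 × 0.6624 = 2.452 kg O₂/d.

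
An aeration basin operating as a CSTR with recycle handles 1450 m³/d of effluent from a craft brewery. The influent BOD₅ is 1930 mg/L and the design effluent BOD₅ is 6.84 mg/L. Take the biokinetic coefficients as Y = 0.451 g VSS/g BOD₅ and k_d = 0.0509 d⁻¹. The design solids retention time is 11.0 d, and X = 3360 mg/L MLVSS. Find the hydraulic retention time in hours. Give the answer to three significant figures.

τ ≈ 43.7 h

Steady-state biomass mass balance: V·X·(1 + k_d·θ_c) = Y·Q·(S₀ − S)·θ_c, so V = 0.451 × 1450 × (1930 − 6.84) × 11.0 / [3360 × (1 + 0.0509 × 11.0)] = 1.38×10^7 / 5241 = 2639 m³.
Hydraulic retention time τ = V/Q = 2639 / 1450 = 1.820 d = 43.69 h.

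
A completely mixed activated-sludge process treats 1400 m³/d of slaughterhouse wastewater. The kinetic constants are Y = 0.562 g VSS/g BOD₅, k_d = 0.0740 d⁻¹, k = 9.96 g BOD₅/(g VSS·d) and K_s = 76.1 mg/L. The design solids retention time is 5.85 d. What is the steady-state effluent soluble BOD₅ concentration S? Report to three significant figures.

For a completely mixed reactor with recycle the Lawrence–McCarty relation gives S = K_s·(1 + k_d·θ_c) / [θ_c·(Y·k − k_d) − 1] = 76.1 × (1 + 0.0740 × 5.85) / [5.85 × (0.562 × 9.96 − 0.0740) − 1] = 109.0 / 31.31 = 3.482 mg/L.

S ≈ 3.48 mg/L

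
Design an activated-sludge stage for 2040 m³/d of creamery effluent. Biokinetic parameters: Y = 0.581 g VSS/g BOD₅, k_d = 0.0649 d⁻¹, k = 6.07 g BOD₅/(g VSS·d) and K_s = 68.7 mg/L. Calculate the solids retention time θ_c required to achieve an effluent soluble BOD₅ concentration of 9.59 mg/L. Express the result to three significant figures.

θ_c ≈ 2.72 d

At the target effluent, Y k S/(K_s+S) = 0.581×6.07×9.59/78.29 = 0.4320 d⁻¹.
1/θ_c = 0.4320 − 0.0649 = 0.3671 d⁻¹, so θ_c = 2.724 d.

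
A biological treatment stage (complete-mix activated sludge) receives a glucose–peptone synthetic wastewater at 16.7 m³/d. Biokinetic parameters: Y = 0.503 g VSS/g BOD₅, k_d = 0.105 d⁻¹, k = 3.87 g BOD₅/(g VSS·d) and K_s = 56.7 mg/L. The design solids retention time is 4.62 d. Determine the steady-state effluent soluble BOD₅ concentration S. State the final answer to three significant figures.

Effluent substrate depends only on kinetics and SRT: S = K_s(1 + k_d θ_c) / [θ_c(Yk − k_d) − 1] = 56.7 × (1 + 0.105 × 4.62) / [4.62 × (0.503 × 3.87 − 0.105) − 1] = 84.21 / 7.508 = 11.22 mg/L.

S ≈ 11.2 mg/L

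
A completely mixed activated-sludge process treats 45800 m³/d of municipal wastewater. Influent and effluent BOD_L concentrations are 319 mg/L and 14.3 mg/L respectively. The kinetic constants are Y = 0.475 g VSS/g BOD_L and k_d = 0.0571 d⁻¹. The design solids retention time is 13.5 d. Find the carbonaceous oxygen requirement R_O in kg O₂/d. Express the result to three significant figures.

R_O ≈ 8640 kg O₂/d

Y_obs = Y / (1 + k_d θ_c) = 0.475 / (1 + 0.0571 × 13.5) = 0.475 / 1.771 = 0.2682.
Substrate removed = Q·(S₀ − S) = 45800 m³/d × (319 − 14.3) g/m³ = 1.4×10^7 g/d = 13955 kg/d.
P_X = Y_obs·Q·(S₀ − S) = 0.2682 × 13955 = 3743 kg VSS/d.
R_O = Q·ΔS − 1.42 P_X = 13955 − 5315 = 8640 kg O₂/d.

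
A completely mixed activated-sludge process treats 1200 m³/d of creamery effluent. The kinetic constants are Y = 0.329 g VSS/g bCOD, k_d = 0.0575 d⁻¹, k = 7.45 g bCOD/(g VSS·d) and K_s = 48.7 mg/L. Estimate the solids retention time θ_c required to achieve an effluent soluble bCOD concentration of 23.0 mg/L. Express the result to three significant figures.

θ_c ≈ 1.37 d

From 1/θ_c = Y·k·S/(K_s + S) − k_d: Y·k·S/(K_s+S) = 0.329 × 7.45 × 23.0 / (48.7 + 23.0) = 0.7863 d⁻¹.
Then 1/θ_c = μ − k_d = 0.7863 − 0.0575 = 0.7288 d⁻¹, giving θ_c = 1.372 d.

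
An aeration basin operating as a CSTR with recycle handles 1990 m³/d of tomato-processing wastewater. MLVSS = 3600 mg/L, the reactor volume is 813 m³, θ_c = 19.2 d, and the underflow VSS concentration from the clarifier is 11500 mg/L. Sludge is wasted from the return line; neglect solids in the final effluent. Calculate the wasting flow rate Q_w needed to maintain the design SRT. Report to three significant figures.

Q_w = (V·X)/(θ_c X_r) = 813.0 × 3600 / (19.2 × 11500) = 13.26 m³/d.

Q_w ≈ 13.3 m³/d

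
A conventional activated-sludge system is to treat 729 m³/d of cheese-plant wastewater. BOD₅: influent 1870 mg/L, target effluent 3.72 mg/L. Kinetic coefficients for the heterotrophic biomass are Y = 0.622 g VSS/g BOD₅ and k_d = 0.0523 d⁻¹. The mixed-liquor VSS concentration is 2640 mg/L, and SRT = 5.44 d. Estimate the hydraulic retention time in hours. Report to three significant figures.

Rearranging the biomass balance for a CMAS with decay, V = Y·Q·ΔS·θ_c / [X·(1+k_d θ_c)] = 0.622 × 729 × (1870 − 3.72) × 5.44 / [2640 × (1 + 0.0523 × 5.44)] = 4.6×10^6 / 3391 = 1358 m³.
HRT = V/Q = 1358 m³ / 729 m³·d⁻¹ = 1.862 d × 24 = 44.69 h.

τ ≈ 44.7 h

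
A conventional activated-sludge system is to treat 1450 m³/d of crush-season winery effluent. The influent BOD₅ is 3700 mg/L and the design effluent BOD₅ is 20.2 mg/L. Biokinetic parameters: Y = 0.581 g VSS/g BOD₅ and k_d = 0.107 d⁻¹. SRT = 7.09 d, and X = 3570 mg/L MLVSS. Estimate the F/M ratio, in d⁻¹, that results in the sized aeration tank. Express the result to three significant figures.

Steady-state biomass mass balance: V·X·(1 + k_d·θ_c) = Y·Q·(S₀ − S)·θ_c, so V = 0.581 × 1450 × (3700 − 20.2) × 7.09 / [3570 × (1 + 0.107 × 7.09)] = 2.2×10^7 / 6278 = 3501 m³.
Food-to-microorganism ratio F/M = Q S₀ / (V X) = 1450 × 3700 / (3501 × 3570) = 0.4293 d⁻¹.

F/M ≈ 0.429 d⁻¹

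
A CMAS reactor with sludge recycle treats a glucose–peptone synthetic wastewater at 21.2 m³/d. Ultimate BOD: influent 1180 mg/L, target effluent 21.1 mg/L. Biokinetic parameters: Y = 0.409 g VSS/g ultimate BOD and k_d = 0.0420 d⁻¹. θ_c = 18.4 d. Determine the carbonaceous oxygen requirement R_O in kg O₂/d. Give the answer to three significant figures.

R_O ≈ 16.5 kg O₂/d

Y_obs = Y / (1 + k_d θ_c) = 0.409 / (1 + 0.0420 × 18.4) = 0.409 / 1.773 = 0.2307.
Mass of ultimate BOD removed per day: Q(S₀ − S) = 21.2 × 1159 g/m³ = 24.57 kg/d.
P_X = Y_obs·Q·(S₀ − S) = 0.2307 × 24.57 = 5.668 kg VSS/d.
R_O = Q·ΔS − 1.42 P_X = 24.57 − 8.049 = 16.52 kg O₂/d.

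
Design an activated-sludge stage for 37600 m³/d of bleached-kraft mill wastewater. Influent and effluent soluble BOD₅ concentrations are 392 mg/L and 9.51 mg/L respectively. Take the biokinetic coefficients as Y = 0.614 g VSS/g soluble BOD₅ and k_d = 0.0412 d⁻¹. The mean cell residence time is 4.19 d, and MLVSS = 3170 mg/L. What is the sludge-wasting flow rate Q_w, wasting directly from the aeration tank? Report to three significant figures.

Q_w ≈ 2380 m³/d

Steady-state biomass mass balance: V·X·(1 + k_d·θ_c) = Y·Q·(S₀ − S)·θ_c, so V = 0.614 × 37600 × (392 − 9.51) × 4.19 / [3170 × (1 + 0.0412 × 4.19)] = 3.7×10^7 / 3717 = 9953 m³.
With mixed-liquor wasting, θ_c = V/Q_w, so Q_w = V/θ_c = 9953/4.19 = 2376 m³/d.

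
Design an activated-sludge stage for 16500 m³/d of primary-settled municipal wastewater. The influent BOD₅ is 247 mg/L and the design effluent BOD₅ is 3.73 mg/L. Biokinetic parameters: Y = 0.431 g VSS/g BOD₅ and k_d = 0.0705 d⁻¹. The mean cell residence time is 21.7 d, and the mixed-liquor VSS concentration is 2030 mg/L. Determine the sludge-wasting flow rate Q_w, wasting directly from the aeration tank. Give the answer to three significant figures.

Q_w ≈ 337 m³/d

Steady-state biomass mass balance: V·X·(1 + k_d·θ_c) = Y·Q·(S₀ − S)·θ_c, so V = 0.431 × 16500 × (247 − 3.73) × 21.7 / [2030 × (1 + 0.0705 × 21.7)] = 3.75×10^7 / 5136 = 7310 m³.
Wasting from the aeration tank: Q_w = V / θ_c = 7310 / 21.7 = 336.9 m³/d.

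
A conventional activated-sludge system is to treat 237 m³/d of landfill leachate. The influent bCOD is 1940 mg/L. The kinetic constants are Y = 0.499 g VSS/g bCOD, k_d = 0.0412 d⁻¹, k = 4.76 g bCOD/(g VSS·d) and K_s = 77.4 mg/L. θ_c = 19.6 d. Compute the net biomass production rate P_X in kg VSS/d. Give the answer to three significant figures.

Effluent substrate depends only on kinetics and SRT: S = K_s(1 + k_d θ_c) / [θ_c(Yk − k_d) − 1] = 77.4 × (1 + 0.0412 × 19.6) / [19.6 × (0.499 × 4.76 − 0.0412) − 1] = 139.9 / 44.75 = 3.126 mg/L.
Correct the yield for decay: Y_obs = Y/(1 + k_d θ_c) = 0.499 / (1 + 0.0412 × 19.6) = 0.499 / 1.808 = 0.2761.
Substrate removed = Q·(S₀ − S) = 237 m³/d × (1940 − 3.13) g/m³ = 4.59×10^5 g/d = 459.0 kg/d.
So the net sludge growth is P_X = 0.2761 × 459.0 = 126.7 kg VSS/d.

P_X ≈ 127 kg VSS/d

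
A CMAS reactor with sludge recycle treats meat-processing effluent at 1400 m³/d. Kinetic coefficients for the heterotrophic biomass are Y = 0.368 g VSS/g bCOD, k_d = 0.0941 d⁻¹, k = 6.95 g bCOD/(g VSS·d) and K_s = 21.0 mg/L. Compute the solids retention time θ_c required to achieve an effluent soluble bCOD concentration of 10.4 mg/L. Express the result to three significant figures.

From 1/θ_c = Y·k·S/(K_s + S) − k_d: Y·k·S/(K_s+S) = 0.368 × 6.95 × 10.4 / (21.0 + 10.4) = 0.8471 d⁻¹.
θ_c = 1/(μ − k_d) = 1/(0.8471 − 0.0941) = 1/0.7530 = 1.328 d.

θ_c ≈ 1.33 d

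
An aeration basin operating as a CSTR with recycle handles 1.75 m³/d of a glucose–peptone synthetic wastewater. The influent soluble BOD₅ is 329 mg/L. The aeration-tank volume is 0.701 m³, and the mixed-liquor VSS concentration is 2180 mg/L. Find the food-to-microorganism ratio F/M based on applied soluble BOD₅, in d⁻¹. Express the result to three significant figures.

F/M ≈ 0.377 d⁻¹

F/M = Q·S₀ / (V·X) = 1.75 × 329 / (0.7010 × 2180) = 0.3768 g soluble BOD₅·(g VSS·d)⁻¹.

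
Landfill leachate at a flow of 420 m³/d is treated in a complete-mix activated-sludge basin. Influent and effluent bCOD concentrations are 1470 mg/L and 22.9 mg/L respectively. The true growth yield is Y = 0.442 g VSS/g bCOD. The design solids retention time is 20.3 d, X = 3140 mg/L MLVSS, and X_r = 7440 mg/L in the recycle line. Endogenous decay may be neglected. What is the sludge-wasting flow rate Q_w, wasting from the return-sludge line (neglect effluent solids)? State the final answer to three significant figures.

Biomass mass balance (decay neglected): V·X = Y·Q·(S₀ − S)·θ_c, so V = 0.442 × 420 × (1470 − 22.9) × 20.3 / 3140 = 1737 m³.
Q_w = (V·X)/(θ_c X_r) = 1737 × 3140 / (20.3 × 7440) = 36.11 m³/d.

Q_w ≈ 36.1 m³/d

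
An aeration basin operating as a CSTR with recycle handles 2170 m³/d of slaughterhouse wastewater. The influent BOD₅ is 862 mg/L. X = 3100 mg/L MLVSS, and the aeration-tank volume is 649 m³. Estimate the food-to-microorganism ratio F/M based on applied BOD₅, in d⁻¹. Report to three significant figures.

F/M ≈ 0.930 d⁻¹

F/M = Q·S₀ / (V·X) = 2170 × 862 / (649.0 × 3100) = 0.9297 g BOD₅·(g VSS·d)⁻¹.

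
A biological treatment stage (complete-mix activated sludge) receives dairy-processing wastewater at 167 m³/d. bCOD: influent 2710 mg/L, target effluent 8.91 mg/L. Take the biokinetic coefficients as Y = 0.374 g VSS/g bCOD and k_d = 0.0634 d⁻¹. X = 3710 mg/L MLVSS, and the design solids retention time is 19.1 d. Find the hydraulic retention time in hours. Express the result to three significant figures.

τ ≈ 56.5 h

Steady-state biomass mass balance: V·X·(1 + k_d·θ_c) = Y·Q·(S₀ − S)·θ_c, so V = 0.374 × 167 × (2710 − 8.91) × 19.1 / [3710 × (1 + 0.0634 × 19.1)] = 3.22×10^6 / 8203 = 392.8 m³.
τ = V/Q = 392.8/167 = 2.352 d, or 56.46 h.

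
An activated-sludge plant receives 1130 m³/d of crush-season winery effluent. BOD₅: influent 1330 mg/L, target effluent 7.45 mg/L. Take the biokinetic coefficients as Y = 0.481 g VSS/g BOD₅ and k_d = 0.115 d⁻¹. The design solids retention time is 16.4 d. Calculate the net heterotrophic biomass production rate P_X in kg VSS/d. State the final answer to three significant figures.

Y_obs = Y / (1 + k_d θ_c) = 0.481 / (1 + 0.115 × 16.4) = 0.481 / 2.886 = 0.1667.
Q·(S₀ − S) = 1130 × (1330 − 7.45) × 10⁻³ = 1494 kg/d removed.
P_X = Y_obs · Q(S₀ − S) = 0.1667 × 1494 = 249.1 kg VSS/d.

P_X ≈ 249 kg VSS/d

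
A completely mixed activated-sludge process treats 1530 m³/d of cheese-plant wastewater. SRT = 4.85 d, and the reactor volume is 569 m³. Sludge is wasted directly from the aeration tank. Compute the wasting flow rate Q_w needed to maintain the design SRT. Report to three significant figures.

Wasting from the aeration tank: Q_w = V / θ_c = 569.0 / 4.85 = 117.3 m³/d.

Q_w ≈ 117 m³/d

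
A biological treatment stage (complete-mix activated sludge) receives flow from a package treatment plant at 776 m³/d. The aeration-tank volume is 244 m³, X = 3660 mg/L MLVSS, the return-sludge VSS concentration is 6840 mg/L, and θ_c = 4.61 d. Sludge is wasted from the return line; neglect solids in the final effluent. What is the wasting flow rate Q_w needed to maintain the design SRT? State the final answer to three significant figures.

Q_w ≈ 28.3 m³/d

Q_w = (V·X)/(θ_c X_r) = 244.0 × 3660 / (4.61 × 6840) = 28.32 m³/d.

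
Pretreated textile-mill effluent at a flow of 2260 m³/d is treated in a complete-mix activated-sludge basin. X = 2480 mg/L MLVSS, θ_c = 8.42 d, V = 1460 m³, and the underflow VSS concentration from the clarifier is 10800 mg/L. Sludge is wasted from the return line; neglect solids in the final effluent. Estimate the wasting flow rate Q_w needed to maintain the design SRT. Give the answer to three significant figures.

Q_w ≈ 39.8 m³/d

θ_c = V·X/(Q_w·X_r) when wasting from the recycle, so Q_w = V·X/(θ_c·X_r) = 1460 × 2480 / (8.42 × 10800) = 39.82 m³/d.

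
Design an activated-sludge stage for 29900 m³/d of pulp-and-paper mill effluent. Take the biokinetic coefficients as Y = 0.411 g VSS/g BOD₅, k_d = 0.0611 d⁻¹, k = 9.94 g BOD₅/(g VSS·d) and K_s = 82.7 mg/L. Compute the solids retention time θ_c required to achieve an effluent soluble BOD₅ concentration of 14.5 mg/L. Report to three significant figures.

θ_c ≈ 1.82 d

Specific growth rate at S = 14.5 mg/L: μ = YkS/(K_s+S) = 0.411·9.94·14.5/(82.7+14.5) = 0.6094 d⁻¹.
1/θ_c = 0.6094 − 0.0611 = 0.5483 d⁻¹, so θ_c = 1.824 d.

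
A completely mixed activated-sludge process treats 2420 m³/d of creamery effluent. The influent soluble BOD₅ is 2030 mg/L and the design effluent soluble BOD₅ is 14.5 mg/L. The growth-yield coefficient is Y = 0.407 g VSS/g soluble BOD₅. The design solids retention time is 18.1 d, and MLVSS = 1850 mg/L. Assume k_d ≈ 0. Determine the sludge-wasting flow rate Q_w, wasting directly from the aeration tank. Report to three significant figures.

Q_w ≈ 1070 m³/d

Biomass mass balance (decay neglected): V·X = Y·Q·(S₀ − S)·θ_c, so V = 0.407 × 2420 × (2030 − 14.5) × 18.1 / 1850 = 19422 m³.
Wasting from the aeration tank: Q_w = V / θ_c = 19422 / 18.1 = 1073 m³/d.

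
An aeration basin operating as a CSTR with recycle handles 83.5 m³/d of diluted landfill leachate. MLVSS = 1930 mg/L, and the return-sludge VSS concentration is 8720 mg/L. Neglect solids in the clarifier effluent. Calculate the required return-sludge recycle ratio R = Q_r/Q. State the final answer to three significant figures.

Solids balance on the clarifier gives (1+R)X = R·X_r, so R = X/(X_r − X) = 1930 / (8720 − 1930) = 0.2842.

R ≈ 0.284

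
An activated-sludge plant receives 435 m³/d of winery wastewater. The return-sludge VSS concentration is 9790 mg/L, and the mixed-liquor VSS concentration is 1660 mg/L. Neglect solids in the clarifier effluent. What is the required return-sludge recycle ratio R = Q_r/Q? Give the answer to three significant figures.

R ≈ 0.204

Mass balance around the secondary clarifier (neglecting effluent solids): R = X / (X_r − X) = 1660 / (9790 − 1660) = 0.2042.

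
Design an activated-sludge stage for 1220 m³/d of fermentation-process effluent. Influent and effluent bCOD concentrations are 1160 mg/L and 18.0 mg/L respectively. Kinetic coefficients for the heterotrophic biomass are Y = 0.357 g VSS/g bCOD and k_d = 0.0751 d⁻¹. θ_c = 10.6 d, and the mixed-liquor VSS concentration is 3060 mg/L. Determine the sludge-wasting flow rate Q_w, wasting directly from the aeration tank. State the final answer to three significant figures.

From the SRT design equation V = Y Q (S₀−S) θ_c / [X (1 + k_d θ_c)] = 0.357 × 1220 × (1160 − 18.0) × 10.6 / [3060 × (1 + 0.0751 × 10.6)] = 5.27×10^6 / 5496 = 959.3 m³.
With mixed-liquor wasting, θ_c = V/Q_w, so Q_w = V/θ_c = 959.3/10.6 = 90.50 m³/d.

Q_w ≈ 90.5 m³/d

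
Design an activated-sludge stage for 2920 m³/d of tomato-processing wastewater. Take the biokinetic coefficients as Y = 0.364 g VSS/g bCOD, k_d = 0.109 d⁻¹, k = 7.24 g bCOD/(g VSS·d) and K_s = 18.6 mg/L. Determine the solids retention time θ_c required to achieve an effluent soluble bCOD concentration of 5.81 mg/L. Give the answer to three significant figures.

θ_c ≈ 1.93 d

At the target effluent, Y k S/(K_s+S) = 0.364×7.24×5.81/24.41 = 0.6273 d⁻¹.
Then 1/θ_c = μ − k_d = 0.6273 − 0.109 = 0.5183 d⁻¹, giving θ_c = 1.930 d.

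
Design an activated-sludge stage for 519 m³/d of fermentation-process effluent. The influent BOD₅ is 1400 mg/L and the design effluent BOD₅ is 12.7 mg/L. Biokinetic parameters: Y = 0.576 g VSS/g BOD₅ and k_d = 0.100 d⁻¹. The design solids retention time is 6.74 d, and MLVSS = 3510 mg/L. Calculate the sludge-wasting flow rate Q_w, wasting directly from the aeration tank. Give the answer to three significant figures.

Q_w ≈ 70.6 m³/d

Steady-state biomass mass balance: V·X·(1 + k_d·θ_c) = Y·Q·(S₀ − S)·θ_c, so V = 0.576 × 519 × (1400 − 12.7) × 6.74 / [3510 × (1 + 0.100 × 6.74)] = 2.8×10^6 / 5876 = 475.7 m³.
For wasting at MLVSS concentration, Q_w = V/θ_c = 475.7/6.74 = 70.58 m³/d.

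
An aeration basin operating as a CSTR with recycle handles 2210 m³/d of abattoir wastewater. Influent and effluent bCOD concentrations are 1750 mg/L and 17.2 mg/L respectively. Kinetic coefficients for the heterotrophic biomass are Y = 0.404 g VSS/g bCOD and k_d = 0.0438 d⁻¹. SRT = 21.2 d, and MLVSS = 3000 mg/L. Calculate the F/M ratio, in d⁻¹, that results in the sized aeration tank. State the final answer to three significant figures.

From the SRT design equation V = Y Q (S₀−S) θ_c / [X (1 + k_d θ_c)] = 0.404 × 2210 × (1750 − 17.2) × 21.2 / [3000 × (1 + 0.0438 × 21.2)] = 3.28×10^7 / 5786 = 5669 m³.
F/M = applied load / biomass = Q·S₀/(V·X) = 2210 × 1750 / (5669 × 3000) = 0.2274 d⁻¹.

F/M ≈ 0.227 d⁻¹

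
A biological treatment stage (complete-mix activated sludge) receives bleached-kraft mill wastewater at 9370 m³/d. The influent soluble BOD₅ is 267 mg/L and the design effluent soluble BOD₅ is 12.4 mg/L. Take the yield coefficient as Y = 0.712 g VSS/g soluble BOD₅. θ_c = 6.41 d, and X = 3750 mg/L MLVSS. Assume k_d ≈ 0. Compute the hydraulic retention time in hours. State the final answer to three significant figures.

With k_d = 0 the design equation reduces to V = Y Q (S₀−S) θ_c / X = 0.712 × 9370 × (267 − 12.4) × 6.41 / 3750 = 2903 m³.
HRT = V/Q = 2903 m³ / 9370 m³·d⁻¹ = 0.3099 d × 24 = 7.437 h.

τ ≈ 7.44 h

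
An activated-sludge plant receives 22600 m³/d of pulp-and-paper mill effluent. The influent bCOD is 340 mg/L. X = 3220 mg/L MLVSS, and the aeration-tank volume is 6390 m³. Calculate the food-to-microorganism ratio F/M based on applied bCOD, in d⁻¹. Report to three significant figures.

Food-to-microorganism ratio F/M = Q S₀ / (V X) = 22600 × 340 / (6390 × 3220) = 0.3734 d⁻¹.

F/M ≈ 0.373 d⁻¹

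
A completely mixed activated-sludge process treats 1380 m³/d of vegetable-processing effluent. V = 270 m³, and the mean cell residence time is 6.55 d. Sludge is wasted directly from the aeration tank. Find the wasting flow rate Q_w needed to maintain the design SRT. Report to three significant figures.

With mixed-liquor wasting, θ_c = V/Q_w, so Q_w = V/θ_c = 270.0/6.55 = 41.22 m³/d.

Q_w ≈ 41.2 m³/d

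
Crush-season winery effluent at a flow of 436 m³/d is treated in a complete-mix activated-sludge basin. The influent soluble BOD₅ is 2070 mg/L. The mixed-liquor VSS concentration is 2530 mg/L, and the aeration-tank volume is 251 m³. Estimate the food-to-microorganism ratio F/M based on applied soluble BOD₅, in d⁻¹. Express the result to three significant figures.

F/M ≈ 1.42 d⁻¹

Food-to-microorganism ratio F/M = Q S₀ / (V X) = 436 × 2070 / (251.0 × 2530) = 1.421 d⁻¹.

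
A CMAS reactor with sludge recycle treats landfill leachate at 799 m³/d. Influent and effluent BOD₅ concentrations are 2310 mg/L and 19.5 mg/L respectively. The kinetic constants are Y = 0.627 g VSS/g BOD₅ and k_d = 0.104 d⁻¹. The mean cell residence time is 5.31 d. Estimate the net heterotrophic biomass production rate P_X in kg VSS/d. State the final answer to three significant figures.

P_X ≈ 739 kg VSS/d

Y_obs = Y / (1 + k_d θ_c) = 0.627 / (1 + 0.104 × 5.31) = 0.627 / 1.552 = 0.4039.
Mass of BOD₅ removed per day: Q(S₀ − S) = 799 × 2290 g/m³ = 1830 kg/d.
So the net sludge growth is P_X = 0.4039 × 1830 = 739.2 kg VSS/d.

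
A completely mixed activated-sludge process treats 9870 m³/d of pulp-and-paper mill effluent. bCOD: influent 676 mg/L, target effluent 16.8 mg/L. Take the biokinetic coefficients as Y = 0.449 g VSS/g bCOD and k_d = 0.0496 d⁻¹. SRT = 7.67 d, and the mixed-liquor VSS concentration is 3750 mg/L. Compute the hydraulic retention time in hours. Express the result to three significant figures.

From the SRT design equation V = Y Q (S₀−S) θ_c / [X (1 + k_d θ_c)] = 0.449 × 9870 × (676 − 16.8) × 7.67 / [3750 × (1 + 0.0496 × 7.67)] = 2.24×10^7 / 5177 = 4328 m³.
HRT = V/Q = 4328 m³ / 9870 m³·d⁻¹ = 0.4385 d × 24 = 10.53 h.

τ ≈ 10.5 h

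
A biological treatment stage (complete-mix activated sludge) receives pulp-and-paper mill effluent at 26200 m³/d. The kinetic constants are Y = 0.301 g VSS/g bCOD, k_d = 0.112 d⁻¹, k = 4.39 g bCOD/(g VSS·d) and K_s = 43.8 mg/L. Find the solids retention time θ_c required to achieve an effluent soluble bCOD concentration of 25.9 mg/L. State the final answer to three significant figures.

θ_c ≈ 2.64 d

Specific growth rate at S = 25.9 mg/L: μ = YkS/(K_s+S) = 0.301·4.39·25.9/(43.8+25.9) = 0.4910 d⁻¹.
1/θ_c = 0.4910 − 0.112 = 0.3790 d⁻¹, so θ_c = 2.638 d.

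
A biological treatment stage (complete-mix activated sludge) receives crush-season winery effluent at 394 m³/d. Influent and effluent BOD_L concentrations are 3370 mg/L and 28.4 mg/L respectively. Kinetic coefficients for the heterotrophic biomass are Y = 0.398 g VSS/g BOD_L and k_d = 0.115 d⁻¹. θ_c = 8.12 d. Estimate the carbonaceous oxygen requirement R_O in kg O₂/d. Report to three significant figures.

R_O ≈ 932 kg O₂/d

Observed yield with endogenous decay: Y_obs = Y / (1 + k_d·θ_c) = 0.398 / (1 + 0.115 × 8.12) = 0.398 / 1.934 = 0.2058 g VSS/g BOD_L.
Mass of BOD_L removed per day: Q(S₀ − S) = 394 × 3342 g/m³ = 1317 kg/d.
P_X = Y_obs·Q·(S₀ − S) = 0.2058 × 1317 = 271.0 kg VSS/d.
R_O = Q·(S₀ − S) − 1.42·P_X = 1317 − 1.42 × 271.0 = 931.8 kg O₂/d.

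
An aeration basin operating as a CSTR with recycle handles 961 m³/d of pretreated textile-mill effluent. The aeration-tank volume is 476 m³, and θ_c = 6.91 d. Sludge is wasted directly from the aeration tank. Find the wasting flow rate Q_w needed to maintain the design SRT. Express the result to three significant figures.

With mixed-liquor wasting, θ_c = V/Q_w, so Q_w = V/θ_c = 476.0/6.91 = 68.89 m³/d.

Q_w ≈ 68.9 m³/d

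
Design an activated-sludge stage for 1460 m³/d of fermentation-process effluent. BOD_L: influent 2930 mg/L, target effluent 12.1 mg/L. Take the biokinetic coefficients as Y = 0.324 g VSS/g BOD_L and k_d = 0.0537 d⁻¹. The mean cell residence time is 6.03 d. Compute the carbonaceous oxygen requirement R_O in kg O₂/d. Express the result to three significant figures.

R_O ≈ 2780 kg O₂/d

Y_obs = Y / (1 + k_d θ_c) = 0.324 / (1 + 0.0537 × 6.03) = 0.324 / 1.324 = 0.2447.
Q·(S₀ − S) = 1460 × (2930 − 12.1) × 10⁻³ = 4260 kg/d removed.
P_X = Y_obs·Q·(S₀ − S) = 0.2447 × 4260 = 1043 kg VSS/d.
R_O = Q·(S₀ − S) − 1.42·P_X = 4260 − 1.42 × 1043 = 2780 kg O₂/d.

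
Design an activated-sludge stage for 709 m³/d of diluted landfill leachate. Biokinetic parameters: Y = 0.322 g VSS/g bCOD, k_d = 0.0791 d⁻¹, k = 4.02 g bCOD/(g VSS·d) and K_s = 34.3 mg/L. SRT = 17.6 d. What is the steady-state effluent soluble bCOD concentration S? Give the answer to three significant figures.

S ≈ 4.02 mg/L

From the Monod/SRT balance for a CMAS, S = K_s·(1+k_d θ_c)/[θ_c·(Y k − k_d) − 1] = 34.3 × (1 + 0.0791 × 17.6) / [17.6 × (0.322 × 4.02 − 0.0791) − 1] = 82.05 / 20.39 = 4.024 mg/L.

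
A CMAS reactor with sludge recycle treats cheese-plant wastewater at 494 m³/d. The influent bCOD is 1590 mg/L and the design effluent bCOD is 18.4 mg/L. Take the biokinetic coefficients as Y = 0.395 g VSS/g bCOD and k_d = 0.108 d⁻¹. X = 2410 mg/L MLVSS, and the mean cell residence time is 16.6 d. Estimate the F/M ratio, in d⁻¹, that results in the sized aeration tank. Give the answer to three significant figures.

F/M ≈ 0.431 d⁻¹

From the SRT design equation V = Y Q (S₀−S) θ_c / [X (1 + k_d θ_c)] = 0.395 × 494 × (1590 − 18.4) × 16.6 / [2410 × (1 + 0.108 × 16.6)] = 5.09×10^6 / 6731 = 756.3 m³.
Food-to-microorganism ratio F/M = Q S₀ / (V X) = 494 × 1590 / (756.3 × 2410) = 0.4309 d⁻¹.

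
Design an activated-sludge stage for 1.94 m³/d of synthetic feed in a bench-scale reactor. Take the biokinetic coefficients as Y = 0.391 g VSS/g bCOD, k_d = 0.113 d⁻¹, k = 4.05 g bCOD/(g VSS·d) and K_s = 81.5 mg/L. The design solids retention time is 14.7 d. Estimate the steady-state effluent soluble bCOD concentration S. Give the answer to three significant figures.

For a completely mixed reactor with recycle the Lawrence–McCarty relation gives S = K_s·(1 + k_d·θ_c) / [θ_c·(Y·k − k_d) − 1] = 81.5 × (1 + 0.113 × 14.7) / [14.7 × (0.391 × 4.05 − 0.113) − 1] = 216.9 / 20.62 = 10.52 mg/L.

S ≈ 10.5 mg/L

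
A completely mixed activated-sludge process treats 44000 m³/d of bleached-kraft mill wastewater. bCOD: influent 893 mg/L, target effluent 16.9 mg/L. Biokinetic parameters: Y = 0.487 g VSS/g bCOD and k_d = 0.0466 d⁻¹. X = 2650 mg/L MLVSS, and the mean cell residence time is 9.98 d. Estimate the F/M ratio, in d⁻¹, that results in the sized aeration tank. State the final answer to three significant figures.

From the SRT design equation V = Y Q (S₀−S) θ_c / [X (1 + k_d θ_c)] = 0.487 × 44000 × (893 − 16.9) × 9.98 / [2650 × (1 + 0.0466 × 9.98)] = 1.87×10^8 / 3882 = 48257 m³.
Food-to-microorganism ratio F/M = Q S₀ / (V X) = 44000 × 893 / (48257 × 2650) = 0.3073 d⁻¹.

F/M ≈ 0.307 d⁻¹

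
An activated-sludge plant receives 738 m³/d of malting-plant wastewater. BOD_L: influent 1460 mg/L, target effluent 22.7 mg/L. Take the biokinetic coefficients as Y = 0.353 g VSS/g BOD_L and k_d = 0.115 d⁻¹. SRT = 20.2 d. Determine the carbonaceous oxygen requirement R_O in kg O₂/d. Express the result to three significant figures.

Y_obs = Y / (1 + k_d θ_c) = 0.353 / (1 + 0.115 × 20.2) = 0.353 / 3.323 = 0.1062.
ΔS = 1460 − 22.7 = 1437 mg/L, so the substrate removal rate is 738 × 1437/1000 = 1061 kg BOD_L/d.
P_X = Y_obs·Q·(S₀ − S) = 0.1062 × 1061 = 112.7 kg VSS/d.
R_O = Q·(S₀ − S) − 1.42·P_X = 1061 − 1.42 × 112.7 = 900.7 kg O₂/d.

R_O ≈ 901 kg O₂/d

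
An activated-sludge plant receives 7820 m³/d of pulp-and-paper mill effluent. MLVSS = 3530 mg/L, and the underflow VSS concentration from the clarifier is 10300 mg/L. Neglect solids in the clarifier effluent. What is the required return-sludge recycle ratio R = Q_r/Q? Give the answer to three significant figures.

R = Q_r/Q = X/(X_r − X) = 3530 / (10300 − 3530) = 0.5214.

R ≈ 0.521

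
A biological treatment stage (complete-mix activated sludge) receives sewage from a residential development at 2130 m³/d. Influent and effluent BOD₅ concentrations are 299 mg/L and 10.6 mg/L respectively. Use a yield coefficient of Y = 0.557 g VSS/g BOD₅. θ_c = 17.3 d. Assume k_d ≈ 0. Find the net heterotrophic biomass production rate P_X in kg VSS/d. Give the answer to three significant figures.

Since k_d ≈ 0, Y_obs = Y = 0.557 g VSS/g BOD₅.
Substrate removed = Q·(S₀ − S) = 2130 m³/d × (299 − 10.6) g/m³ = 6.14×10^5 g/d = 614.3 kg/d.
Biomass produced: P_X = Y_obs·Q·ΔS = 0.5570 × 614.3 ≈ 342.2 kg VSS/d.

P_X ≈ 342 kg VSS/d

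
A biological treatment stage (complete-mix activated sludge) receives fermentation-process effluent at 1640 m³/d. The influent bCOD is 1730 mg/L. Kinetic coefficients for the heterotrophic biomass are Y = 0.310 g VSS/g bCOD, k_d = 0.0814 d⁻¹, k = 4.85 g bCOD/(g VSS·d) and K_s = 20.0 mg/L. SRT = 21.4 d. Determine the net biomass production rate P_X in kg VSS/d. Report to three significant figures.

P_X ≈ 320 kg VSS/d

From the Monod/SRT balance for a CMAS, S = K_s·(1+k_d θ_c)/[θ_c·(Y k − k_d) − 1] = 20.0 × (1 + 0.0814 × 21.4) / [21.4 × (0.310 × 4.85 − 0.0814) − 1] = 54.84 / 29.43 = 1.863 mg/L.
Y_obs = Y / (1 + k_d θ_c) = 0.310 / (1 + 0.0814 × 21.4) = 0.310 / 2.742 = 0.1131.
Substrate removed = Q·(S₀ − S) = 1640 m³/d × (1730 − 1.86) g/m³ = 2.83×10^6 g/d = 2834 kg/d.
Net biomass production P_X = Y_obs × Q·(S₀ − S) = 0.1131 × 2834 = 320.4 kg VSS/d.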